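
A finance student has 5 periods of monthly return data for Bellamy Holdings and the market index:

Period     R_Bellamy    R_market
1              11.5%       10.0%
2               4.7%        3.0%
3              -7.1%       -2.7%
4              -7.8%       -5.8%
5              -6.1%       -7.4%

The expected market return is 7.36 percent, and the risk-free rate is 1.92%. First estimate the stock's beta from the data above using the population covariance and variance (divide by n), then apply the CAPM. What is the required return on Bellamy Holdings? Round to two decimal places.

8.24%

Mean R_i = (11.5 + 4.7 − 7.1 − 7.8 − 6.1) / 5 = -0.9600%
Mean R_m = (10.0 + 3.0 − 2.7 − 5.8 − 7.4) / 5 = -0.5800%
Σ(R_i − R̄_i)(R_m − R̄_m) = 235.8660  ⇒  Cov = 235.8660 / 5 = 47.1732
Σ(R_m − R̄_m)² = 203.0080  ⇒  Var(R_m) = 203.0080 / 5 = 40.6016
β = Cov / Var(R_m) = 47.1732 / 40.6016 = 1.1619
MRP = 7.36% − 1.92% = 5.44%
E(R) = R_f + β × MRP = 1.92% + 1.1619 × 5.44% = 8.24%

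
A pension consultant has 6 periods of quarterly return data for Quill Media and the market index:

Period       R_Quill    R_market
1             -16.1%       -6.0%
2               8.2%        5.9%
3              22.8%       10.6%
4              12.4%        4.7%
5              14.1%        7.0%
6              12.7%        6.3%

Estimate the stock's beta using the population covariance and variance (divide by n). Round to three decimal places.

Mean R_i = (-16.1 + 8.2 + 22.8 + 12.4 + 14.1 + 12.7) / 6 = 9.0167%
Mean R_m = (-6.0 + 5.9 + 10.6 + 4.7 + 7.0 + 6.3) / 6 = 4.7500%
Σ(R_i − R̄_i)(R_m − R̄_m) = 366.6750  ⇒  Cov = 366.6750 / 6 = 61.1125
Σ(R_m − R̄_m)² = 158.5750  ⇒  Var(R_m) = 158.5750 / 6 = 26.4292
β = Cov / Var(R_m) = 61.1125 / 26.4292 = 2.3123

2.312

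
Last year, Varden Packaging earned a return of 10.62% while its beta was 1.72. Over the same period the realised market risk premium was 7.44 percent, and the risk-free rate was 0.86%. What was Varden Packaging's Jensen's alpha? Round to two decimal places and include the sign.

-3.04%

CAPM benchmark = R_f + β(R_m − R_f) = 0.86% + 1.72 × 7.44% = 13.6568%
α = actual − benchmark = 10.62% − 13.6568% = -3.04%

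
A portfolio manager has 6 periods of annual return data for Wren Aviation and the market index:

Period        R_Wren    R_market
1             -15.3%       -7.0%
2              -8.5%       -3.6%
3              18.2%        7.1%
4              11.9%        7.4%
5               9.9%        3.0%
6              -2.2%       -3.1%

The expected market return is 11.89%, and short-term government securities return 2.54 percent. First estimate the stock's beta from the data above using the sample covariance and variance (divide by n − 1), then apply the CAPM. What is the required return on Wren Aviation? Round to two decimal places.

Mean R_i = (-15.3 − 8.5 + 18.2 + 11.9 + 9.9 − 2.2) / 6 = 2.3333%
Mean R_m = (-7.0 − 3.6 + 7.1 + 7.4 + 3.0 − 3.1) / 6 = 0.6333%
Σ(R_i − R̄_i)(R_m − R̄_m) = 382.6333  ⇒  Cov = 382.6333 / 5 = 76.5267
Σ(R_m − R̄_m)² = 183.3333  ⇒  Var(R_m) = 183.3333 / 5 = 36.6667
β = Cov / Var(R_m) = 76.5267 / 36.6667 = 2.0871
MRP = 11.89% − 2.54% = 9.35%
E(R) = R_f + β × MRP = 2.54% + 2.0871 × 9.35% = 22.05%

22.05%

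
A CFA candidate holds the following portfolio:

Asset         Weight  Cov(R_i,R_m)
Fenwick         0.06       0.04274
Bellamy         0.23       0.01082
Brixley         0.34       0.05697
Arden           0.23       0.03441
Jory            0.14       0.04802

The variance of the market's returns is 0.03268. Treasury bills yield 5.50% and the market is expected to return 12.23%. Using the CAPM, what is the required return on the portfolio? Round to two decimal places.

β_Fenwick = 0.04274 / 0.03268 = 1.3078
β_Bellamy = 0.01082 / 0.03268 = 0.3311
β_Brixley = 0.05697 / 0.03268 = 1.7433
β_Arden = 0.03441 / 0.03268 = 1.0529
β_Jory = 0.04802 / 0.03268 = 1.4694
β_P = Σ w_i β_i = 0.06×1.3078 + 0.23×0.3311 + 0.34×1.7433 + 0.23×1.0529 + 0.14×1.4694 = 1.1952
MRP = 12.23% − 5.50% = 6.73%
E(R_P) = R_f + β_P × MRP = 5.50% + 1.1952 × 6.73% = 13.54%

13.54%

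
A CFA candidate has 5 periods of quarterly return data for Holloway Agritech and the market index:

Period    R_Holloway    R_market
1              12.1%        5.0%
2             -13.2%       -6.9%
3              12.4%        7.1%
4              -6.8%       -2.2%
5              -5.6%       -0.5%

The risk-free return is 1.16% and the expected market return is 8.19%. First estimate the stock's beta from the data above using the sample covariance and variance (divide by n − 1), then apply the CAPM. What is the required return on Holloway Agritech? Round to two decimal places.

15.45%

Mean R_i = (12.1 − 13.2 + 12.4 − 6.8 − 5.6) / 5 = -0.2200%
Mean R_m = (5.0 − 6.9 + 7.1 − 2.2 − 0.5) / 5 = 0.5000%
Σ(R_i − R̄_i)(R_m − R̄_m) = 257.9300  ⇒  Cov = 257.9300 / 4 = 64.4825
Σ(R_m − R̄_m)² = 126.8600  ⇒  Var(R_m) = 126.8600 / 4 = 31.7150
β = Cov / Var(R_m) = 64.4825 / 31.7150 = 2.0332
MRP = 8.19% − 1.16% = 7.03%
E(R) = R_f + β × MRP = 1.16% + 2.0332 × 7.03% = 15.45%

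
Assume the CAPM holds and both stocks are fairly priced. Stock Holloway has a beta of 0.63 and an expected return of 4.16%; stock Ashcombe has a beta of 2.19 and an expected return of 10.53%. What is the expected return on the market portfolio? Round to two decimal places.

5.67%

Both satisfy E(R) = R_f + β·MRP, so the slope of the SML is
MRP = (10.53% − 4.16%) / (2.19 − 0.63) = 6.37% / 1.56 = 4.0833%
R_f = E(R_Holloway) − β_Holloway·MRP = 4.16% − 0.63 × 4.0833% = 1.5875%
E(R_m) = R_f + MRP = 1.5875% + 4.0833% = 5.67%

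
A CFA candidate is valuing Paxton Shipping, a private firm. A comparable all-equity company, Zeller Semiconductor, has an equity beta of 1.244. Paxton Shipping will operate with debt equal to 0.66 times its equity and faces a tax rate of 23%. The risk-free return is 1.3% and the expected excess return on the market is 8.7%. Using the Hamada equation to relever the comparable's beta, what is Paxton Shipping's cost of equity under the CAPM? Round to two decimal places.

β_L = β_U × [1 + (1 − t)(D/E)] = 1.244 × [1 + (1 − 0.23) × 0.66]
    = 1.244 × [1 + 0.77 × 0.66] = 1.244 × 1.5082 = 1.8762
E(R) = R_f + β_L × MRP = 1.3% + 1.8762 × 8.7% = 17.62%

17.62%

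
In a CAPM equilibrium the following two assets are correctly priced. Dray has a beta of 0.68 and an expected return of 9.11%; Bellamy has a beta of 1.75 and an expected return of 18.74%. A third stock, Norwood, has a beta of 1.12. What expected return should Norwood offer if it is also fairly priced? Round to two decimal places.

13.07%

MRP (SML slope) = (18.74% − 9.11%) / (1.75 − 0.68) = 9.63% / 1.07 = 9.0000%
R_f (intercept) = 9.11% − 0.68 × 9.0000% = 2.9900%
E(R_Norwood) = R_f + β × MRP = 2.9900% + 1.12 × 9.0000% = 13.07%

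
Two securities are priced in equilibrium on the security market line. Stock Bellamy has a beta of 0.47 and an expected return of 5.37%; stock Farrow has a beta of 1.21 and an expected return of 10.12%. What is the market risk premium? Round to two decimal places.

Both satisfy E(R) = R_f + β·MRP, so the slope of the SML is
MRP = (10.12% − 5.37%) / (1.21 − 0.47) = 4.75% / 0.74 = 6.4189%

6.42%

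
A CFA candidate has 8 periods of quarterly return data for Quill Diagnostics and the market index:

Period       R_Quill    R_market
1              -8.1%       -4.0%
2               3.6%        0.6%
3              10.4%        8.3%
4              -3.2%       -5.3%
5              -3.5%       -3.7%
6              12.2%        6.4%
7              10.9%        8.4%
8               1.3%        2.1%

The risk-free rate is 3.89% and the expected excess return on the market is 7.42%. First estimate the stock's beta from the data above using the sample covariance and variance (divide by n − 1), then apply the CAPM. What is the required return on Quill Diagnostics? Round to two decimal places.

Mean R_i = (-8.1 + 3.6 + 10.4 − 3.2 − 3.5 + 12.2 + 10.9 + 1.3) / 8 = 2.9500%
Mean R_m = (-4.0 + 0.6 + 8.3 − 5.3 − 3.7 + 6.4 + 8.4 + 2.1) / 8 = 1.6000%
Σ(R_i − R̄_i)(R_m − R̄_m) = 285.4000  ⇒  Cov = 285.4000 / 7 = 40.7714
Σ(R_m − R̄_m)² = 222.4800  ⇒  Var(R_m) = 222.4800 / 7 = 31.7829
β = Cov / Var(R_m) = 40.7714 / 31.7829 = 1.2828
E(R) = R_f + β × MRP = 3.89% + 1.2828 × 7.42% = 13.41%

13.41%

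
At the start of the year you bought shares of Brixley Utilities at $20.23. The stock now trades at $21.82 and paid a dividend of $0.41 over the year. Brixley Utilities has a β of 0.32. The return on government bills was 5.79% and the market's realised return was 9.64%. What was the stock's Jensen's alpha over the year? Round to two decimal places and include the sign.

Realised HPR = (P1 + D1 − P0) / P0 = (21.82 + 0.41 − 20.23) / 20.23 = 2.00 / 20.23 = 9.8863%
MRP = 9.64% − 5.79% = 3.85%
CAPM required = R_f + β·MRP = 5.79% + 0.32 × 3.85% = 7.0220%
α = realised − required = 9.8863% − 7.0220% = +2.86%

+2.86%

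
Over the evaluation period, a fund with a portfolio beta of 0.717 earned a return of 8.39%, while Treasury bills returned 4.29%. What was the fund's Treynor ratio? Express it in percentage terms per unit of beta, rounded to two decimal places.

Treynor = (R_P − R_f) / β_P = (8.39% − 4.29%) / 0.7170 = 4.10% / 0.7170 = 5.72%

5.72%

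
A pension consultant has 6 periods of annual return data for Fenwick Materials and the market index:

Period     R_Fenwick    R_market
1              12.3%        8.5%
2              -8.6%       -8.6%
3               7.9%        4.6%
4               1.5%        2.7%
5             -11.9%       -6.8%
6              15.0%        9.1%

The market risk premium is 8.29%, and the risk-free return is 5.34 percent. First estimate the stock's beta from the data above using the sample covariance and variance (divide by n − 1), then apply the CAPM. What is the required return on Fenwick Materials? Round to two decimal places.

17.13%

Mean R_i = (12.3 − 8.6 + 7.9 + 1.5 − 11.9 + 15.0) / 6 = 2.7000%
Mean R_m = (8.5 − 8.6 + 4.6 + 2.7 − 6.8 + 9.1) / 6 = 1.5833%
Σ(R_i − R̄_i)(R_m − R̄_m) = 410.6700  ⇒  Cov = 410.6700 / 5 = 82.1340
Σ(R_m − R̄_m)² = 288.6683  ⇒  Var(R_m) = 288.6683 / 5 = 57.7337
β = Cov / Var(R_m) = 82.1340 / 57.7337 = 1.4226
E(R) = R_f + β × MRP = 5.34% + 1.4226 × 8.29% = 17.13%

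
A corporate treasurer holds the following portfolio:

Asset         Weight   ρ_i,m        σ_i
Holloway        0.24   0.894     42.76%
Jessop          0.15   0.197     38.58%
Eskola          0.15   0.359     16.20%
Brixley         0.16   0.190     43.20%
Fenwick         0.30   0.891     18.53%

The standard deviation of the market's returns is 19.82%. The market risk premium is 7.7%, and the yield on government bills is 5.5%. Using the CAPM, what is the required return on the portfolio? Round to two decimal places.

12.28%

β_Holloway = 0.894 × 42.76% / 19.82% = 1.9287
β_Jessop = 0.197 × 38.58% / 19.82% = 0.3835
β_Eskola = 0.359 × 16.20% / 19.82% = 0.2934
β_Brixley = 0.190 × 43.20% / 19.82% = 0.4141
β_Fenwick = 0.891 × 18.53% / 19.82% = 0.8330
β_P = Σ w_i β_i = 0.24×1.9287 + 0.15×0.3835 + 0.15×0.2934 + 0.16×0.4141 + 0.30×0.8330 = 0.8806
E(R_P) = R_f + β_P × MRP = 5.5% + 0.8806 × 7.7% = 12.28%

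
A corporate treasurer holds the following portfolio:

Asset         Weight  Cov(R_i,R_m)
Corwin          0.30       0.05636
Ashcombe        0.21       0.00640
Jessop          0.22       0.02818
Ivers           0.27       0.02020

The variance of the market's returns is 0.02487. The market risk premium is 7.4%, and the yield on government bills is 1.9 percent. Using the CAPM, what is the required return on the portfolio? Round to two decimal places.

10.80%

β_Corwin = 0.05636 / 0.02487 = 2.2662
β_Ashcombe = 0.00640 / 0.02487 = 0.2573
β_Jessop = 0.02818 / 0.02487 = 1.1331
β_Ivers = 0.02020 / 0.02487 = 0.8122
β_P = Σ w_i β_i = 0.30×2.2662 + 0.21×0.2573 + 0.22×1.1331 + 0.27×0.8122 = 1.2025
E(R_P) = R_f + β_P × MRP = 1.9% + 1.2025 × 7.4% = 10.80%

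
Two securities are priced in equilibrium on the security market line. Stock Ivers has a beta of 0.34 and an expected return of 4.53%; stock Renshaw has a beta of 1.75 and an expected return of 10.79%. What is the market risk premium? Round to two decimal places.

4.44%

Both satisfy E(R) = R_f + β·MRP, so the slope of the SML is
MRP = (10.79% − 4.53%) / (1.75 − 0.34) = 6.26% / 1.41 = 4.4397%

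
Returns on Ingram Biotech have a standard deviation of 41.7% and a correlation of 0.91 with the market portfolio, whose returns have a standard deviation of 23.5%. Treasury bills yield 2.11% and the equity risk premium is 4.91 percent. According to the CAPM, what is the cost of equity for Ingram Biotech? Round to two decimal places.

10.04%

β = ρ × σ_i / σ_m = 0.91 × 41.7% / 23.5% = 1.6148
E(R) = 2.11% + 1.6148 × 4.91% = 10.04%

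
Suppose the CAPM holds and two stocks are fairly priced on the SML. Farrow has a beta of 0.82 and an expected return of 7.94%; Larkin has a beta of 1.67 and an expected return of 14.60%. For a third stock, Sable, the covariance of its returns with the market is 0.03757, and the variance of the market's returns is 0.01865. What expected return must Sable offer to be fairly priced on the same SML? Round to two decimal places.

MRP = (14.60% − 7.94%) / (1.67 − 0.82) = 7.8353%
R_f = 7.94% − 0.82 × 7.8353% = 1.5151%
β_Sable = Cov / Var(R_m) = 0.03757 / 0.01865 = 2.0145
E(R_Sable) = R_f + β × MRP = 1.5151% + 2.0145 × 7.8353% = 17.30%

17.30%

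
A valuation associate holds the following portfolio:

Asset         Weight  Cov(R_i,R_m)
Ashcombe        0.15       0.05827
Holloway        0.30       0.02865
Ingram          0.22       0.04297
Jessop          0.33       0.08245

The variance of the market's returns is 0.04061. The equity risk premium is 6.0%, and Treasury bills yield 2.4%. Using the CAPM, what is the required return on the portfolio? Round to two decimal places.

β_Ashcombe = 0.05827 / 0.04061 = 1.4349
β_Holloway = 0.02865 / 0.04061 = 0.7055
β_Ingram = 0.04297 / 0.04061 = 1.0581
β_Jessop = 0.08245 / 0.04061 = 2.0303
β_P = Σ w_i β_i = 0.15×1.4349 + 0.30×0.7055 + 0.22×1.0581 + 0.33×2.0303 = 1.3297
E(R_P) = R_f + β_P × MRP = 2.4% + 1.3297 × 6.0% = 10.38%

10.38%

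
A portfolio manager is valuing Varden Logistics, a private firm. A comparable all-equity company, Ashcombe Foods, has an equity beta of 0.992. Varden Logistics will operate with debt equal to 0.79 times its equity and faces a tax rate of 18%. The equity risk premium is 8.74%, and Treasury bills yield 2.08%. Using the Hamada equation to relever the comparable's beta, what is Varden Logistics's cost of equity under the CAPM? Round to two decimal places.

β_L = β_U × [1 + (1 − t)(D/E)] = 0.992 × [1 + (1 − 0.18) × 0.79]
    = 0.992 × [1 + 0.82 × 0.79] = 0.992 × 1.6478 = 1.6346
E(R) = R_f + β_L × MRP = 2.08% + 1.6346 × 8.74% = 16.37%

16.37%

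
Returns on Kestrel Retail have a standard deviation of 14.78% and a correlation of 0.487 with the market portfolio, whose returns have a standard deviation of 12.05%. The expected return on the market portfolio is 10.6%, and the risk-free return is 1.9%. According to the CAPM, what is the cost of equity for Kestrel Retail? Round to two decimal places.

β = ρ × σ_i / σ_m = 0.487 × 14.78% / 12.05% = 0.5973
MRP = 10.6% − 1.9% = 8.70%
E(R) = 1.9% + 0.5973 × 8.7% = 7.10%

7.10%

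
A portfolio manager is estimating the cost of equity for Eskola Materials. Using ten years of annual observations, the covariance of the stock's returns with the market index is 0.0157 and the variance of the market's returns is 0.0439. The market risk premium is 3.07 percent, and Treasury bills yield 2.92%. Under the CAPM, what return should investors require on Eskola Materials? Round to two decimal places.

4.02%

β = Cov(R_i, R_m) / Var(R_m) = 0.0157 / 0.0439 = 0.3576
E(R) = R_f + β × MRP = 2.92% + 0.3576 × 3.07% = 4.02%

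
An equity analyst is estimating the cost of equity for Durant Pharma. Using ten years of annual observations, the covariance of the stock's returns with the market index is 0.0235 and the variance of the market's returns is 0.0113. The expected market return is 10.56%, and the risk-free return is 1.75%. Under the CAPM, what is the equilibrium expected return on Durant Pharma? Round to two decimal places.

20.07%

β = Cov(R_i, R_m) / Var(R_m) = 0.0235 / 0.0113 = 2.0796
MRP = 10.56% − 1.75% = 8.81%
E(R) = R_f + β × MRP = 1.75% + 2.0796 × 8.81% = 20.07%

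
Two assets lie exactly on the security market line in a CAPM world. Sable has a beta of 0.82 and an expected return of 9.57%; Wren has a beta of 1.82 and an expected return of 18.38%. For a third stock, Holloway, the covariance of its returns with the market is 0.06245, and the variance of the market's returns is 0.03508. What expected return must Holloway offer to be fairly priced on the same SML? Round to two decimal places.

MRP = (18.38% − 9.57%) / (1.82 − 0.82) = 8.8100%
R_f = 9.57% − 0.82 × 8.8100% = 2.3458%
β_Holloway = Cov / Var(R_m) = 0.06245 / 0.03508 = 1.7802
E(R_Holloway) = R_f + β × MRP = 2.3458% + 1.7802 × 8.8100% = 18.03%

18.03%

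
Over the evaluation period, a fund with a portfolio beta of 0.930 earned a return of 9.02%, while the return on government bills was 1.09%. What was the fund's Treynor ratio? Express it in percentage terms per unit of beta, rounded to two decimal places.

Treynor = (R_P − R_f) / β_P = (9.02% − 1.09%) / 0.9300 = 7.93% / 0.9300 = 8.53%

8.53%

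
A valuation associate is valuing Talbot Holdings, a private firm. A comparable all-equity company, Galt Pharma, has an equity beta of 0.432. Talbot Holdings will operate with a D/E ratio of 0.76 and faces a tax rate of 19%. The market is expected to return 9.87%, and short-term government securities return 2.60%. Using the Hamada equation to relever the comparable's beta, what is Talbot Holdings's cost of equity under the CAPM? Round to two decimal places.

7.67%

β_L = β_U × [1 + (1 − t)(D/E)] = 0.432 × [1 + (1 − 0.19) × 0.76]
    = 0.432 × [1 + 0.81 × 0.76] = 0.432 × 1.6156 = 0.6979
MRP = 9.87% − 2.60% = 7.27%
E(R) = R_f + β_L × MRP = 2.60% + 0.6979 × 7.27% = 7.67%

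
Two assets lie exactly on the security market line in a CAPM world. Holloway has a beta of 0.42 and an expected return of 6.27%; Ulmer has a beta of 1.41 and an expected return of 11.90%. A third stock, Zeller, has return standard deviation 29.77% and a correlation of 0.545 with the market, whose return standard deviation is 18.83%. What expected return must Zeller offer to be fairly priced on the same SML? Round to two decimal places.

8.78%

MRP = (11.90% − 6.27%) / (1.41 − 0.42) = 5.6869%
R_f = 6.27% − 0.42 × 5.6869% = 3.8815%
β_Zeller = ρ·σ_i/σ_m = 0.545 × 29.77 / 18.83 = 0.8616
E(R_Zeller) = R_f + β × MRP = 3.8815% + 0.8616 × 5.6869% = 8.78%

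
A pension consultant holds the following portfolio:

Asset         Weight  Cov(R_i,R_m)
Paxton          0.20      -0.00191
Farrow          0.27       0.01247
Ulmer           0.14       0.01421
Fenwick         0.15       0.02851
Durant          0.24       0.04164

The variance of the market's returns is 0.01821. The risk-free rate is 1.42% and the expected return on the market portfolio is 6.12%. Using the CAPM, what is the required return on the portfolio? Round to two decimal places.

β_Paxton = -0.00191 / 0.01821 = -0.1049
β_Farrow = 0.01247 / 0.01821 = 0.6848
β_Ulmer = 0.01421 / 0.01821 = 0.7803
β_Fenwick = 0.02851 / 0.01821 = 1.5656
β_Durant = 0.04164 / 0.01821 = 2.2867
β_P = Σ w_i β_i = 0.20×-0.1049 + 0.27×0.6848 + 0.14×0.7803 + 0.15×1.5656 + 0.24×2.2867 = 1.0568
MRP = 6.12% − 1.42% = 4.70%
E(R_P) = R_f + β_P × MRP = 1.42% + 1.0568 × 4.70% = 6.39%

6.39%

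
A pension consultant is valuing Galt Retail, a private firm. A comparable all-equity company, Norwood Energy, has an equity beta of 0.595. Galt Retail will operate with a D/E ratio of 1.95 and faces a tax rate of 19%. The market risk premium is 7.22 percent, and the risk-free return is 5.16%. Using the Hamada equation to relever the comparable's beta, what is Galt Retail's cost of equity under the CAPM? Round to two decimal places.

β_L = β_U × [1 + (1 − t)(D/E)] = 0.595 × [1 + (1 − 0.19) × 1.95]
    = 0.595 × [1 + 0.81 × 1.95] = 0.595 × 2.5795 = 1.5348
E(R) = R_f + β_L × MRP = 5.16% + 1.5348 × 7.22% = 16.24%

16.24%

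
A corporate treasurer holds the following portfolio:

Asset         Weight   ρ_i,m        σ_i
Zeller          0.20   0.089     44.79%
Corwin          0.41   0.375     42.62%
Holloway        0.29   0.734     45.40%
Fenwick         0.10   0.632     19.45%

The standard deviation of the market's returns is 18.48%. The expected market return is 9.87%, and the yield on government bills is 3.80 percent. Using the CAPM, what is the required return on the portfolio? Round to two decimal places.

β_Zeller = 0.089 × 44.79% / 18.48% = 0.2157
β_Corwin = 0.375 × 42.62% / 18.48% = 0.8649
β_Holloway = 0.734 × 45.40% / 18.48% = 1.8032
β_Fenwick = 0.632 × 19.45% / 18.48% = 0.6652
β_P = Σ w_i β_i = 0.20×0.2157 + 0.41×0.8649 + 0.29×1.8032 + 0.10×0.6652 = 0.9872
MRP = 9.87% − 3.80% = 6.07%
E(R_P) = R_f + β_P × MRP = 3.80% + 0.9872 × 6.07% = 9.79%

9.79%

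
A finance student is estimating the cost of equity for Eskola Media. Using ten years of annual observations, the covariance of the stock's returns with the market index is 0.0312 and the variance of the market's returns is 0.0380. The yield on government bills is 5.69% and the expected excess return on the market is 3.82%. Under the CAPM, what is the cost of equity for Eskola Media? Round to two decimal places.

8.83%

β = Cov(R_i, R_m) / Var(R_m) = 0.0312 / 0.0380 = 0.8211
E(R) = R_f + β × MRP = 5.69% + 0.8211 × 3.82% = 8.83%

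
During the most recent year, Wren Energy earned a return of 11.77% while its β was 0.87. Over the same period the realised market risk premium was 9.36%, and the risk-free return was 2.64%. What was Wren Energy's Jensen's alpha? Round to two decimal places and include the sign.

CAPM benchmark = R_f + β(R_m − R_f) = 2.64% + 0.87 × 9.36% = 10.7832%
α = actual − benchmark = 11.77% − 10.7832% = +0.99%

+0.99%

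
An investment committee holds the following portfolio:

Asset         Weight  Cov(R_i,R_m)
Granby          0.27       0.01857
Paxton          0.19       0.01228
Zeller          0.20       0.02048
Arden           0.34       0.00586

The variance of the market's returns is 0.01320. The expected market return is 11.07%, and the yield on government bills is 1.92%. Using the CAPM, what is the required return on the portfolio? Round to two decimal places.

β_Granby = 0.01857 / 0.01320 = 1.4068
β_Paxton = 0.01228 / 0.01320 = 0.9303
β_Zeller = 0.02048 / 0.01320 = 1.5515
β_Arden = 0.00586 / 0.01320 = 0.4439
β_P = Σ w_i β_i = 0.27×1.4068 + 0.19×0.9303 + 0.20×1.5515 + 0.34×0.4439 = 1.0178
MRP = 11.07% − 1.92% = 9.15%
E(R_P) = R_f + β_P × MRP = 1.92% + 1.0178 × 9.15% = 11.23%

11.23%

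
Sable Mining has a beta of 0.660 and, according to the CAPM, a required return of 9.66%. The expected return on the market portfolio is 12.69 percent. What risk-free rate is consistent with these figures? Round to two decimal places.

3.78%

E(R) = R_f + β(E(R_m) − R_f) = R_f(1 − β) + β·E(R_m)
9.66% = R_f × (1 − 0.660) + 0.660 × 12.69%
9.66% = R_f × 0.340 + 8.37540%
R_f = (9.66% − 8.37540%) / 0.340 = 3.78%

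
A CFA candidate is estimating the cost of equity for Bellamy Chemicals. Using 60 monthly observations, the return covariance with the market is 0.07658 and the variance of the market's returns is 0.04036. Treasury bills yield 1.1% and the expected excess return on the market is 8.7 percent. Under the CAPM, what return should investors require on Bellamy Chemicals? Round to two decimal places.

β = Cov(R_i, R_m) / Var(R_m) = 0.07658 / 0.04036 = 1.8974
E(R) = R_f + β × MRP = 1.1% + 1.8974 × 8.7% = 17.61%

17.61%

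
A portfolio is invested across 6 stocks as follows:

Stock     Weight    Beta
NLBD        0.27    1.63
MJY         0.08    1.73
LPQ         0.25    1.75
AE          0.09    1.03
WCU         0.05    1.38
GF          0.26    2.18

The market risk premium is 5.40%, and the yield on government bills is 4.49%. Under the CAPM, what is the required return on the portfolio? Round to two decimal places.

β_P = Σ w_i β_i = 0.27×1.63 + 0.08×1.73 + 0.25×1.75 + 0.09×1.03 + 0.05×1.38 + 0.26×2.18 = 1.7445
E(R_P) = R_f + β_P × MRP = 4.49% + 1.7445 × 5.40% = 13.91%

13.91%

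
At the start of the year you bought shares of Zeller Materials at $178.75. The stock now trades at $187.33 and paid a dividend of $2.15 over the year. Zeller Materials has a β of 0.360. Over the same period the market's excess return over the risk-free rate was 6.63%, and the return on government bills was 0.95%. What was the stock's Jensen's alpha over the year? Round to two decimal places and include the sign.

+2.67%

Realised HPR = (P1 + D1 − P0) / P0 = (187.33 + 2.15 − 178.75) / 178.75 = 10.73 / 178.75 = 6.0028%
CAPM required = R_f + β·MRP = 0.95% + 0.360 × 6.63% = 3.33680%
α = realised − required = 6.0028% − 3.33680% = +2.67%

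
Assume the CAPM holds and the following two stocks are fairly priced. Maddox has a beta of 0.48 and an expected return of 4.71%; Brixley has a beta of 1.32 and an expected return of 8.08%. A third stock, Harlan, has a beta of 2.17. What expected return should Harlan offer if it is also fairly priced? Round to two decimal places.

MRP (SML slope) = (8.08% − 4.71%) / (1.32 − 0.48) = 3.37% / 0.84 = 4.0119%
R_f (intercept) = 4.71% − 0.48 × 4.0119% = 2.7843%
E(R_Harlan) = R_f + β × MRP = 2.7843% + 2.17 × 4.0119% = 11.49%

11.49%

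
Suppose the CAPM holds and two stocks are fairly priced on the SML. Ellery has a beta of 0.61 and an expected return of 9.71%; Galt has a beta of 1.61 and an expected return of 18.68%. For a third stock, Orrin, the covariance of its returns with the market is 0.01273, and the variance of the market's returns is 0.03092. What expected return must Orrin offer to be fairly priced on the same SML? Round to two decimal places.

7.93%

MRP = (18.68% − 9.71%) / (1.61 − 0.61) = 8.9700%
R_f = 9.71% − 0.61 × 8.9700% = 4.2383%
β_Orrin = Cov / Var(R_m) = 0.01273 / 0.03092 = 0.4117
E(R_Orrin) = R_f + β × MRP = 4.2383% + 0.4117 × 8.9700% = 7.93%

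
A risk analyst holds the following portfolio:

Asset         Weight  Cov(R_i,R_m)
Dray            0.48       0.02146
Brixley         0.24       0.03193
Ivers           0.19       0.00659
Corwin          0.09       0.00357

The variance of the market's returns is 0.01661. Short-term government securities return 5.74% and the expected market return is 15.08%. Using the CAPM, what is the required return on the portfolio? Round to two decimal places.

16.73%

β_Dray = 0.02146 / 0.01661 = 1.2920
β_Brixley = 0.03193 / 0.01661 = 1.9223
β_Ivers = 0.00659 / 0.01661 = 0.3967
β_Corwin = 0.00357 / 0.01661 = 0.2149
β_P = Σ w_i β_i = 0.48×1.2920 + 0.24×1.9223 + 0.19×0.3967 + 0.09×0.2149 = 1.1762
MRP = 15.08% − 5.74% = 9.34%
E(R_P) = R_f + β_P × MRP = 5.74% + 1.1762 × 9.34% = 16.73%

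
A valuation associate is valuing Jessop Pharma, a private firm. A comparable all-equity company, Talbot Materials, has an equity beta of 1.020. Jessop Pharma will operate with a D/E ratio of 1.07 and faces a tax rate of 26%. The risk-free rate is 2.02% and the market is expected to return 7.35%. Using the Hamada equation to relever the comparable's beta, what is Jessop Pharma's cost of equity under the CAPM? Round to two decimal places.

11.76%

β_L = β_U × [1 + (1 − t)(D/E)] = 1.020 × [1 + (1 − 0.26) × 1.07]
    = 1.020 × [1 + 0.74 × 1.07] = 1.020 × 1.7918 = 1.8276
MRP = 7.35% − 2.02% = 5.33%
E(R) = R_f + β_L × MRP = 2.02% + 1.8276 × 5.33% = 11.76%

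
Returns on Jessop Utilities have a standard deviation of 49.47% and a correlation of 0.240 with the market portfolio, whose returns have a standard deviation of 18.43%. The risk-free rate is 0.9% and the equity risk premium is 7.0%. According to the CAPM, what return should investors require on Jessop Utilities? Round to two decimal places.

5.41%

β = ρ × σ_i / σ_m = 0.240 × 49.47% / 18.43% = 0.6442
E(R) = 0.9% + 0.6442 × 7.0% = 5.41%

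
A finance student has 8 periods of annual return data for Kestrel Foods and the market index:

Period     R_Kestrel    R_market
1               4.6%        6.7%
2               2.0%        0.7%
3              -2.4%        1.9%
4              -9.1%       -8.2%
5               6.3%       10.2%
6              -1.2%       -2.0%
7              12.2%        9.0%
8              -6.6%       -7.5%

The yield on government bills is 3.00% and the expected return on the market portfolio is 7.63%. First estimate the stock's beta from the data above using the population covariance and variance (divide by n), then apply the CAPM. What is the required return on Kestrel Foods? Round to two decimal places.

Mean R_i = (4.6 + 2.0 − 2.4 − 9.1 + 6.3 − 1.2 + 12.2 − 6.6) / 8 = 0.7250%
Mean R_m = (6.7 + 0.7 + 1.9 − 8.2 + 10.2 − 2.0 + 9.0 − 7.5) / 8 = 1.3500%
Σ(R_i − R̄_i)(R_m − R̄_m) = 320.4100  ⇒  Cov = 320.4100 / 8 = 40.0513
Σ(R_m − R̄_m)² = 346.9400  ⇒  Var(R_m) = 346.9400 / 8 = 43.3675
β = Cov / Var(R_m) = 40.0513 / 43.3675 = 0.9235
MRP = 7.63% − 3.00% = 4.63%
E(R) = R_f + β × MRP = 3.00% + 0.9235 × 4.63% = 7.28%

7.28%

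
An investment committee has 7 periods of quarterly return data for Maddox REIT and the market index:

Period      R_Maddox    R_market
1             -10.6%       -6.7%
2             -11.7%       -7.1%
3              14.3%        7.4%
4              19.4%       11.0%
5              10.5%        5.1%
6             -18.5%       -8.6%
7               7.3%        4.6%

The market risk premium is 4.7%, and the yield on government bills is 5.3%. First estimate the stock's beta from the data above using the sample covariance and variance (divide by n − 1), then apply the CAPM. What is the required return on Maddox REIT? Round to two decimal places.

Mean R_i = (-10.6 − 11.7 + 14.3 + 19.4 + 10.5 − 18.5 + 7.3) / 7 = 1.5286%
Mean R_m = (-6.7 − 7.1 + 7.4 + 11.0 + 5.1 − 8.6 + 4.6) / 7 = 0.8143%
Σ(R_i − R̄_i)(R_m − R̄_m) = 710.8271  ⇒  Cov = 710.8271 / 6 = 118.4712
Σ(R_m − R̄_m)² = 387.5486  ⇒  Var(R_m) = 387.5486 / 6 = 64.5914
β = Cov / Var(R_m) = 118.4712 / 64.5914 = 1.8342
E(R) = R_f + β × MRP = 5.3% + 1.8342 × 4.7% = 13.92%

13.92%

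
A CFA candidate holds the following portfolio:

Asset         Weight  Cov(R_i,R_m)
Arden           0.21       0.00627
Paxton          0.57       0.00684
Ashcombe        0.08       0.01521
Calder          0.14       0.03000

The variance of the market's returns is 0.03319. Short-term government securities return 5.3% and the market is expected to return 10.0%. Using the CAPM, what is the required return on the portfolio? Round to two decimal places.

β_Arden = 0.00627 / 0.03319 = 0.1889
β_Paxton = 0.00684 / 0.03319 = 0.2061
β_Ashcombe = 0.01521 / 0.03319 = 0.4583
β_Calder = 0.03000 / 0.03319 = 0.9039
β_P = Σ w_i β_i = 0.21×0.1889 + 0.57×0.2061 + 0.08×0.4583 + 0.14×0.9039 = 0.3204
MRP = 10.0% − 5.3% = 4.70%
E(R_P) = R_f + β_P × MRP = 5.3% + 0.3204 × 4.7% = 6.81%

6.81%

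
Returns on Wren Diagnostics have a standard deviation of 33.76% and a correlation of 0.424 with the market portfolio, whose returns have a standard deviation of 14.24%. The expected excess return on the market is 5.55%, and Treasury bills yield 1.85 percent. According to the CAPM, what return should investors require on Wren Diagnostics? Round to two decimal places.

7.43%

β = ρ × σ_i / σ_m = 0.424 × 33.76% / 14.24% = 1.0052
E(R) = 1.85% + 1.0052 × 5.55% = 7.43%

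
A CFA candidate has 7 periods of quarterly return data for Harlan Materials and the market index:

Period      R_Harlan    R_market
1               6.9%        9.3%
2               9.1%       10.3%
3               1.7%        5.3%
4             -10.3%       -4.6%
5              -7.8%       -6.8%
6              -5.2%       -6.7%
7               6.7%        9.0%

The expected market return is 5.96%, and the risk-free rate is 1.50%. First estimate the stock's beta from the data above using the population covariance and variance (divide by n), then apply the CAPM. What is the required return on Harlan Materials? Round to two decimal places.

Mean R_i = (6.9 + 9.1 + 1.7 − 10.3 − 7.8 − 5.2 + 6.7) / 7 = 0.1571%
Mean R_m = (9.3 + 10.3 + 5.3 − 4.6 − 6.8 − 6.7 + 9.0) / 7 = 2.2571%
Σ(R_i − R̄_i)(R_m − R̄_m) = 359.9871  ⇒  Cov = 359.9871 / 7 = 51.4267
Σ(R_m − R̄_m)² = 378.2971  ⇒  Var(R_m) = 378.2971 / 7 = 54.0424
β = Cov / Var(R_m) = 51.4267 / 54.0424 = 0.9516
MRP = 5.96% − 1.50% = 4.46%
E(R) = R_f + β × MRP = 1.50% + 0.9516 × 4.46% = 5.74%

5.74%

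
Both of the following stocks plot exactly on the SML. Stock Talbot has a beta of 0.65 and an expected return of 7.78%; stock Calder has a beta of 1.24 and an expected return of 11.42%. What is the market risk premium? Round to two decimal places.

Both satisfy E(R) = R_f + β·MRP, so the slope of the SML is
MRP = (11.42% − 7.78%) / (1.24 − 0.65) = 3.64% / 0.59 = 6.1695%

6.17%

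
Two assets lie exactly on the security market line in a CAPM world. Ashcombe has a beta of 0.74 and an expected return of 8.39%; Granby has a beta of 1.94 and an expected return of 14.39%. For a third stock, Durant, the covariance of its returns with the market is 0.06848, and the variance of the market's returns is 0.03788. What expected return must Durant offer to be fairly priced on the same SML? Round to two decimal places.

13.73%

MRP = (14.39% − 8.39%) / (1.94 − 0.74) = 5.0000%
R_f = 8.39% − 0.74 × 5.0000% = 4.6900%
β_Durant = Cov / Var(R_m) = 0.06848 / 0.03788 = 1.8078
E(R_Durant) = R_f + β × MRP = 4.6900% + 1.8078 × 5.0000% = 13.73%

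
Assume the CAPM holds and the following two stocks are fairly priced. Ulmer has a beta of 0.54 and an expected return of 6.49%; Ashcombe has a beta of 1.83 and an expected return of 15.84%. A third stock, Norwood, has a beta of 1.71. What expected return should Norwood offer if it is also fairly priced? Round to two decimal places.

MRP (SML slope) = (15.84% − 6.49%) / (1.83 − 0.54) = 9.35% / 1.29 = 7.2481%
R_f (intercept) = 6.49% − 0.54 × 7.2481% = 2.5760%
E(R_Norwood) = R_f + β × MRP = 2.5760% + 1.71 × 7.2481% = 14.97%

14.97%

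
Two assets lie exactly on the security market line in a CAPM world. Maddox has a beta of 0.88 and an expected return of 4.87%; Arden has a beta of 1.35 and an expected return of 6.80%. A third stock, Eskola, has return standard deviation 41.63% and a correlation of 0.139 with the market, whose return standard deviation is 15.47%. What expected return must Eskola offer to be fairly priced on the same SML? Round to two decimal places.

2.79%

MRP = (6.80% − 4.87%) / (1.35 − 0.88) = 4.1064%
R_f = 4.87% − 0.88 × 4.1064% = 1.2564%
β_Eskola = ρ·σ_i/σ_m = 0.139 × 41.63 / 15.47 = 0.3741
E(R_Eskola) = R_f + β × MRP = 1.2564% + 0.3741 × 4.1064% = 2.79%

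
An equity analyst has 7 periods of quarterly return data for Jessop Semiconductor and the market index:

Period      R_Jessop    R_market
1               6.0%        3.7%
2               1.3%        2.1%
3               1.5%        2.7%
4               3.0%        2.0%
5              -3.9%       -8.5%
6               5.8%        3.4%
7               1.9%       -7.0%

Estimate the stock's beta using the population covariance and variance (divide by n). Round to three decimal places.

Mean R_i = (6.0 + 1.3 + 1.5 + 3.0 − 3.9 + 5.8 + 1.9) / 7 = 2.2286%
Mean R_m = (3.7 + 2.1 + 2.7 + 2.0 − 8.5 + 3.4 − 7.0) / 7 = -0.2286%
Σ(R_i − R̄_i)(R_m − R̄_m) = 78.1157  ⇒  Cov = 78.1157 / 7 = 11.1594
Σ(R_m − R̄_m)² = 161.8343  ⇒  Var(R_m) = 161.8343 / 7 = 23.1192
β = Cov / Var(R_m) = 11.1594 / 23.1192 = 0.4827

0.483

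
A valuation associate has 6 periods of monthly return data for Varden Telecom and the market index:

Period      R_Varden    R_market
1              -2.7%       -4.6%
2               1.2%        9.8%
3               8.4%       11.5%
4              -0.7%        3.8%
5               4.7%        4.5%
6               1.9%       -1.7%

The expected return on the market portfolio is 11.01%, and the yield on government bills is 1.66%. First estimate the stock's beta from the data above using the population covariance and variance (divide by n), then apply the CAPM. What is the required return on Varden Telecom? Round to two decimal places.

5.77%

Mean R_i = (-2.7 + 1.2 + 8.4 − 0.7 + 4.7 + 1.9) / 6 = 2.1333%
Mean R_m = (-4.6 + 9.8 + 11.5 + 3.8 + 4.5 − 1.7) / 6 = 3.8833%
Σ(R_i − R̄_i)(R_m − R̄_m) = 86.3333  ⇒  Cov = 86.3333 / 6 = 14.3889
Σ(R_m − R̄_m)² = 196.5483  ⇒  Var(R_m) = 196.5483 / 6 = 32.7581
β = Cov / Var(R_m) = 14.3889 / 32.7581 = 0.4392
MRP = 11.01% − 1.66% = 9.35%
E(R) = R_f + β × MRP = 1.66% + 0.4392 × 9.35% = 5.77%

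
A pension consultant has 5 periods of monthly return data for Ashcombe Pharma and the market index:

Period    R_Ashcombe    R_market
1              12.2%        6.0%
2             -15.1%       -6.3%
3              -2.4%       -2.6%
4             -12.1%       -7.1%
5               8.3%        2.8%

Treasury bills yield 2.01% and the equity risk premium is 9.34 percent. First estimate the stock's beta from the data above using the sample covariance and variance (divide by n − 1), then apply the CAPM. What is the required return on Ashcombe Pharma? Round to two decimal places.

21.40%

Mean R_i = (12.2 − 15.1 − 2.4 − 12.1 + 8.3) / 5 = -1.8200%
Mean R_m = (6.0 − 6.3 − 2.6 − 7.1 + 2.8) / 5 = -1.4400%
Σ(R_i − R̄_i)(R_m − R̄_m) = 270.6160  ⇒  Cov = 270.6160 / 4 = 67.6540
Σ(R_m − R̄_m)² = 130.3320  ⇒  Var(R_m) = 130.3320 / 4 = 32.5830
β = Cov / Var(R_m) = 67.6540 / 32.5830 = 2.0764
E(R) = R_f + β × MRP = 2.01% + 2.0764 × 9.34% = 21.40%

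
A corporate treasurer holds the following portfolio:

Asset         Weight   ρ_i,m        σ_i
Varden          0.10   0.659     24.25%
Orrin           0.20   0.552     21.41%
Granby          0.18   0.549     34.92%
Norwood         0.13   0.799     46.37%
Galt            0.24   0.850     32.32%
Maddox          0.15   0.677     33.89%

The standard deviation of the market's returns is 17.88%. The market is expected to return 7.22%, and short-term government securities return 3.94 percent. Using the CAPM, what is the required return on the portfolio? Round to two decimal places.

8.02%

β_Varden = 0.659 × 24.25% / 17.88% = 0.8938
β_Orrin = 0.552 × 21.41% / 17.88% = 0.6610
β_Granby = 0.549 × 34.92% / 17.88% = 1.0722
β_Norwood = 0.799 × 46.37% / 17.88% = 2.0721
β_Galt = 0.850 × 32.32% / 17.88% = 1.5365
β_Maddox = 0.677 × 33.89% / 17.88% = 1.2832
β_P = Σ w_i β_i = 0.10×0.8938 + 0.20×0.6610 + 0.18×1.0722 + 0.13×2.0721 + 0.24×1.5365 + 0.15×1.2832 = 1.2452
MRP = 7.22% − 3.94% = 3.28%
E(R_P) = R_f + β_P × MRP = 3.94% + 1.2452 × 3.28% = 8.02%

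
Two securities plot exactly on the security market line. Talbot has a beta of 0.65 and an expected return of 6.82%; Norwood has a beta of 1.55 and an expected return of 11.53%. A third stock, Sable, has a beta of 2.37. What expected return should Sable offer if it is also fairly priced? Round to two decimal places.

MRP (SML slope) = (11.53% − 6.82%) / (1.55 − 0.65) = 4.71% / 0.90 = 5.2333%
R_f (intercept) = 6.82% − 0.65 × 5.2333% = 3.4184%
E(R_Sable) = R_f + β × MRP = 3.4184% + 2.37 × 5.2333% = 15.82%

15.82%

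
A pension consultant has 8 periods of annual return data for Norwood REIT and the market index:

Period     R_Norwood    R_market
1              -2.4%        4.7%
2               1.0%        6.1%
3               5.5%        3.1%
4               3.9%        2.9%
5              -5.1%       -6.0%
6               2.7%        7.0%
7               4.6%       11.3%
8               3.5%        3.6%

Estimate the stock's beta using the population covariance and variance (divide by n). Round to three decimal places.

Mean R_i = (-2.4 + 1.0 + 5.5 + 3.9 − 5.1 + 2.7 + 4.6 + 3.5) / 8 = 1.7125%
Mean R_m = (4.7 + 6.1 + 3.1 + 2.9 − 6.0 + 7.0 + 11.3 + 3.6) / 8 = 4.0875%
Σ(R_i − R̄_i)(R_m − R̄_m) = 81.2613  ⇒  Cov = 81.2613 / 8 = 10.1577
Σ(R_m − R̄_m)² = 169.3088  ⇒  Var(R_m) = 169.3088 / 8 = 21.1636
β = Cov / Var(R_m) = 10.1577 / 21.1636 = 0.4800

0.480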